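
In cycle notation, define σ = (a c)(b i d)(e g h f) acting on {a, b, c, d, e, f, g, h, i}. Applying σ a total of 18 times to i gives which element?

i lies in the 3-cycle (b i d).
Since the cycle has length 3, σ^18 acts on it the same as σ^0 (18 mod 3 = 0).
So σ^18(i) = i.

i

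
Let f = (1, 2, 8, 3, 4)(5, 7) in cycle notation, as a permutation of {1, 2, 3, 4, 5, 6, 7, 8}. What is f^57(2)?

2 lies in the 5-cycle (1, 2, 8, 3, 4).
Powers repeat with period 5 on this cycle, and 57 mod 5 = 2, so f^57(2) = f^2(2).
Stepping 2 places around the cycle: 2 → 8 → 3.

3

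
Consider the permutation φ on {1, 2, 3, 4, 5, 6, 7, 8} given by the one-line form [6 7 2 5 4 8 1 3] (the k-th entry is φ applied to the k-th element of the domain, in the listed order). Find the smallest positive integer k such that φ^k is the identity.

The disjoint-cycle form of φ has cycle lengths 6, 2.
The order is lcm(6, 2) = 6.

6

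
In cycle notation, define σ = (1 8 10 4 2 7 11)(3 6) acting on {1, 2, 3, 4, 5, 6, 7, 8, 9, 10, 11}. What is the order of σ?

The cycle type of σ is (7, 2, 1, 1).
Since disjoint cycles commute, ord(σ) = lcm(7, 2) = 14.

14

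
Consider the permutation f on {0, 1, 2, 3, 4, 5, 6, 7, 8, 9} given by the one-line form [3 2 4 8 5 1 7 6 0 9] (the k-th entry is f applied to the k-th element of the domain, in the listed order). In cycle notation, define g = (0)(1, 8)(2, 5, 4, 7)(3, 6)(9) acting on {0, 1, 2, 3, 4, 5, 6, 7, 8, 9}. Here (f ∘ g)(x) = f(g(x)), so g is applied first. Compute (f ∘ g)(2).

1

First apply g: g(2) = 5, then f(5) = 1. Thus (f ∘ g)(2) = 1.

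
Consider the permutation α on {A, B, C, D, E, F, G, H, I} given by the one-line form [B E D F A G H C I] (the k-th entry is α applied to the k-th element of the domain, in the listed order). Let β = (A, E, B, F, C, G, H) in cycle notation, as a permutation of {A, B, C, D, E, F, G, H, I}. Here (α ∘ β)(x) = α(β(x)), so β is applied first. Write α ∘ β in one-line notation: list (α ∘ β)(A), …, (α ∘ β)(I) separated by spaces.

A G H F E D C B I

For each element, apply β then α: A → E → A; B → F → G; C → G → H; D → D → F; E → B → E; F → C → D; G → H → C; H → A → B; I → I → I.
So α ∘ β in one-line form is A G H F E D C B I.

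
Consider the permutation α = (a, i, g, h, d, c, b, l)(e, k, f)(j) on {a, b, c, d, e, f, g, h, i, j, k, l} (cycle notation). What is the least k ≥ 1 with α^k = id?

The disjoint cycles have lengths 8, 3, 1.
The order of α is the least common multiple of its cycle lengths: lcm(8, 3) = 24.

24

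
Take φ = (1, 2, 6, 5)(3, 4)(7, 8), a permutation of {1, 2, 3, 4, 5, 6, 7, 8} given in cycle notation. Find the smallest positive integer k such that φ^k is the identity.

The cycle type of φ is (4, 2, 2).
The order of φ is the least common multiple of its cycle lengths: lcm(4, 2, 2) = 4.

4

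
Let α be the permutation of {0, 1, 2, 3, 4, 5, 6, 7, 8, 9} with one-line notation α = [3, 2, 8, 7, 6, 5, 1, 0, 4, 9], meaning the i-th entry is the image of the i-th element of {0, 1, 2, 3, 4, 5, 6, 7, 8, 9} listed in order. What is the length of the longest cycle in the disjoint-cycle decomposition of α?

5

Decomposing into disjoint cycles gives (0, 3, 7)(1, 2, 8, 4, 6); the longest has length 5.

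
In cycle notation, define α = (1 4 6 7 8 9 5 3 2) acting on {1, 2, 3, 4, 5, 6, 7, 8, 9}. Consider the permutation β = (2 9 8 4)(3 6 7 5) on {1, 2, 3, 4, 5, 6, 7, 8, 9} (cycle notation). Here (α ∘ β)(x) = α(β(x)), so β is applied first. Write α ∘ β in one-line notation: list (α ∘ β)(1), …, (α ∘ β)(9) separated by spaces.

(α ∘ β)(x) = α(β(x)). Computing each image: α(β(1)) = α(1) = 4, α(β(2)) = α(9) = 5, α(β(3)) = α(6) = 7, α(β(4)) = α(2) = 1, α(β(5)) = α(3) = 2, α(β(6)) = α(7) = 8, α(β(7)) = α(5) = 3, α(β(8)) = α(4) = 6, α(β(9)) = α(8) = 9.
Hence α ∘ β = [4 5 7 1 2 8 3 6 9].

4 5 7 1 2 8 3 6 9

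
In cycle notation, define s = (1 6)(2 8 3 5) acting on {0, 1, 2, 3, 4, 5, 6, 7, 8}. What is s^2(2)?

2 lies in the 4-cycle (2 8 3 5).
Stepping 2 places around the cycle: 2 → 8 → 3.

3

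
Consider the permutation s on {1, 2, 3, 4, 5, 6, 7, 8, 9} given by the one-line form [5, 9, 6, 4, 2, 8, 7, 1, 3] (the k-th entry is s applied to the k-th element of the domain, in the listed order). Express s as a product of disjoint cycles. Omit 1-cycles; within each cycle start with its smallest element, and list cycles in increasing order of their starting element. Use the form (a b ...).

(1 5 2 9 3 6 8)

Start at 1 and follow images: 1 → 5 → 2 → 9 → 3 → 6 → 8 → 1, giving the cycle (1 5 2 9 3 6 8).
Repeating from the next unused element and collecting all non-trivial cycles gives (1 5 2 9 3 6 8).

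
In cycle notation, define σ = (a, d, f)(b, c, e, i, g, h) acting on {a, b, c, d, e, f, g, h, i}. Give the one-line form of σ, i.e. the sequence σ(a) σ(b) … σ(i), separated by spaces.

Image by image: a↦d, b↦c, c↦e, d↦f, e↦i, f↦a, g↦h, h↦b, i↦g.
Listing these in domain order gives d c e f i a h b g.

d c e f i a h b g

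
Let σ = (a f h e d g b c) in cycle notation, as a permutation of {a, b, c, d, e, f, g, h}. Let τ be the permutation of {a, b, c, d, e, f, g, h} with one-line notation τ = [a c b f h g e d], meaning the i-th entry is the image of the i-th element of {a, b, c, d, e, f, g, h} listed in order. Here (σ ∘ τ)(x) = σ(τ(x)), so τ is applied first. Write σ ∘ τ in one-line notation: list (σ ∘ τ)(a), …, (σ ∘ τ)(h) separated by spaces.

f a c h e b d g

(σ ∘ τ)(x) = σ(τ(x)). Computing each image: σ(τ(a)) = σ(a) = f, σ(τ(b)) = σ(c) = a, σ(τ(c)) = σ(b) = c, σ(τ(d)) = σ(f) = h, σ(τ(e)) = σ(h) = e, σ(τ(f)) = σ(g) = b, σ(τ(g)) = σ(e) = d, σ(τ(h)) = σ(d) = g.
Hence σ ∘ τ = [f a c h e b d g].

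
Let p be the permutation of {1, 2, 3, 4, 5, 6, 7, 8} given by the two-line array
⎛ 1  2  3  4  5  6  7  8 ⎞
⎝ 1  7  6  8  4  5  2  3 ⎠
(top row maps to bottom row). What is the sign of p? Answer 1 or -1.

In disjoint-cycle form the cycle lengths are 5, 2, 1.
A cycle of length ℓ contributes ℓ−1 transpositions, so p is a product of 4 + 1 = 5 transpositions — odd.

-1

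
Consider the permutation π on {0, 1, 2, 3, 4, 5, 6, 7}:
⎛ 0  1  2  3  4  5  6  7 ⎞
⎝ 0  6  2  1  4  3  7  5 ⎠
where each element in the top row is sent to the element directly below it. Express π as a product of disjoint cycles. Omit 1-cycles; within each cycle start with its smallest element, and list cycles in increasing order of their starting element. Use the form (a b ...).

(1 6 7 5 3)

Iterating π from 1 gives 1 → 6 → 7 → 5 → 3 → 1; that is the 5-cycle (1 6 7 5 3).
Continuing from each remaining unvisited element yields (1 6 7 5 3).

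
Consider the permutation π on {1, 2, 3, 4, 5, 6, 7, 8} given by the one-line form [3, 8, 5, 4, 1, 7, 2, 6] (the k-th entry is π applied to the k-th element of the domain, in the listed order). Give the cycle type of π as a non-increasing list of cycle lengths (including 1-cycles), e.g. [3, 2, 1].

[4, 3, 1]

The disjoint cycles are (1 3 5)(2 8 6 7)(4), with lengths 4, 3, 1 in non-increasing order.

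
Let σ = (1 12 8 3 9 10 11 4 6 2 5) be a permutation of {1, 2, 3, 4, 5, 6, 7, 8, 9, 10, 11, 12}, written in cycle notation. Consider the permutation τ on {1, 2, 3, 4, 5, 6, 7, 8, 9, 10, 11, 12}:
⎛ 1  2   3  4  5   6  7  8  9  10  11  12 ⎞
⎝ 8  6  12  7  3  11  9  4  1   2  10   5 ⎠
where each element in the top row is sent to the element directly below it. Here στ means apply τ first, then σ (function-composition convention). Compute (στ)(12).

1

(στ)(12) = σ(τ(12)). τ(12) = 5, then σ(5) = 1. So (στ)(12) = 1.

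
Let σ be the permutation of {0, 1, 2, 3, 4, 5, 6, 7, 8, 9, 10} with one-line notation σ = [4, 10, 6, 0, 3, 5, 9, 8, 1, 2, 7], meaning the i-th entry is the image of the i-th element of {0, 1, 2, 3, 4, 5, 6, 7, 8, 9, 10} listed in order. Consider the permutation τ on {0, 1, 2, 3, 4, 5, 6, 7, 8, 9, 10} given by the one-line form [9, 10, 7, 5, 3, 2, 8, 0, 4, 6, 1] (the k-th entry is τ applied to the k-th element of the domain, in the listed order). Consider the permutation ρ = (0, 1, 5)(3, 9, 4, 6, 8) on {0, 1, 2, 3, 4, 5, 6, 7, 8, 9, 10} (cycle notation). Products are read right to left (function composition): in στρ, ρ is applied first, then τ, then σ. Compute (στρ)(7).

Chase 7: ρ(7) = 7; τ(7) = 0; σ(0) = 4. Hence (στρ)(7) = 4.

4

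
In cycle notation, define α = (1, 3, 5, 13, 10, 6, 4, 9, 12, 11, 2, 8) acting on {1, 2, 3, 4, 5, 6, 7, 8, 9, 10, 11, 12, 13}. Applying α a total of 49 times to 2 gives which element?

8

2 lies in the 12-cycle (1, 3, 5, 13, 10, 6, 4, 9, 12, 11, 2, 8).
Since the cycle has length 12, α^49 acts on it the same as α^1 (49 mod 12 = 1).
Stepping 1 place around the cycle: 2 → 8.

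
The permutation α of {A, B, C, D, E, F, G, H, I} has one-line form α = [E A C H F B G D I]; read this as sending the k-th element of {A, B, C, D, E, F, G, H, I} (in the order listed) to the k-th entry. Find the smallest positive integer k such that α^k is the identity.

4

Writing α as disjoint cycles, the cycle lengths are 4, 2, 1, 1, 1.
The order of α is the least common multiple of its cycle lengths: lcm(4, 2) = 4.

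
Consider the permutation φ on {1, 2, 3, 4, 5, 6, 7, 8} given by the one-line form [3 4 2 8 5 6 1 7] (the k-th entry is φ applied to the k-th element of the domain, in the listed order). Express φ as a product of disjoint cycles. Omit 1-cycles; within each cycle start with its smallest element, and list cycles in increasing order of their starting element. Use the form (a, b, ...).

(1, 3, 2, 4, 8, 7)

Iterating φ from 1 gives 1 → 3 → 2 → 4 → 8 → 7 → 1; that is the 6-cycle (1, 3, 2, 4, 8, 7).
Repeating from the next unused element and collecting all non-trivial cycles gives (1, 3, 2, 4, 8, 7).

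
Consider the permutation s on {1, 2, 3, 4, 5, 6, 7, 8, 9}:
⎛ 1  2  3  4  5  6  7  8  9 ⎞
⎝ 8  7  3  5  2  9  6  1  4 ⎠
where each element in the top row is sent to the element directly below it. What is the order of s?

6

Writing s as disjoint cycles, the cycle lengths are 6, 2, 1.
Since disjoint cycles commute, ord(s) = lcm(6, 2) = 6.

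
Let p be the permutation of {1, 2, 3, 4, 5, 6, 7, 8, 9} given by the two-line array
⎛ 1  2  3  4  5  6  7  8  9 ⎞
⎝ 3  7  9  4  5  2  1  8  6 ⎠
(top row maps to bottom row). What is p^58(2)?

Tracing 2 → 7 → … returns to 2 after 6 steps, so 2 lies in a 6-cycle (1 3 9 6 2 7).
On a 6-cycle, p^6 is the identity, so p^58 = p^4 there (58 ≡ 4 mod 6).
Advancing 4 steps from 2: 2 → 7 → 1 → 3 → 9.

9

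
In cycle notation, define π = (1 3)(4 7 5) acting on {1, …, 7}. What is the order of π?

The disjoint cycles have lengths 3, 2, 1, 1.
The order of π is the least common multiple of its cycle lengths: lcm(3, 2) = 6.

6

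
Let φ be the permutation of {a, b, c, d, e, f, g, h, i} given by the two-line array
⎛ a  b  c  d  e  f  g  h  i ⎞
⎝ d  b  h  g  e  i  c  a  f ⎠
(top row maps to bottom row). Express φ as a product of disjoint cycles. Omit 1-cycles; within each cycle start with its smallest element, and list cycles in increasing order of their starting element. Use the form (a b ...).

Start at a and follow images: a → d → g → c → h → a, giving the cycle (a d g c h).
Continuing from each remaining unvisited element yields (a d g c h)(f i).

(a d g c h)(f i)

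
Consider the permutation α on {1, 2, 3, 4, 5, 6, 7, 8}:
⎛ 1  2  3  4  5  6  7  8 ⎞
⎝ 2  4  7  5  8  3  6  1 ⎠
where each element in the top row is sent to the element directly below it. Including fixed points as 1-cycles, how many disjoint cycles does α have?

The cycle decomposition is (1, 2, 4, 5, 8)(3, 7, 6), which has 2 cycles (counting 1-cycles).

2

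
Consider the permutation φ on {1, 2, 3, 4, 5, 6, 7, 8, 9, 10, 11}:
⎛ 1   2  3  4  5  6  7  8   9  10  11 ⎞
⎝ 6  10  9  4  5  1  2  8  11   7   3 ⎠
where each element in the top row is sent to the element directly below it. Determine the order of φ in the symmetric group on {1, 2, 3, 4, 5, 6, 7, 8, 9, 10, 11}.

6

Writing φ as disjoint cycles, the cycle lengths are 3, 3, 2, 1, 1, 1.
Since disjoint cycles commute, ord(φ) = lcm(3, 3, 2) = 6.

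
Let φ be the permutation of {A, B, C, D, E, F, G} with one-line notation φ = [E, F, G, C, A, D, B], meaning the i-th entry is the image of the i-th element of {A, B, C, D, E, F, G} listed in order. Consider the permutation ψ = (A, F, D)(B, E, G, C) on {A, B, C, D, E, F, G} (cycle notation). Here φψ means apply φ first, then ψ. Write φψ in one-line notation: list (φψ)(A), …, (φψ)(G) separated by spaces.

(φψ)(x) = ψ(φ(x)). Computing each image: ψ(φ(A)) = ψ(E) = G, ψ(φ(B)) = ψ(F) = D, ψ(φ(C)) = ψ(G) = C, ψ(φ(D)) = ψ(C) = B, ψ(φ(E)) = ψ(A) = F, ψ(φ(F)) = ψ(D) = A, ψ(φ(G)) = ψ(B) = E.
Hence φψ = [G D C B F A E].

G D C B F A E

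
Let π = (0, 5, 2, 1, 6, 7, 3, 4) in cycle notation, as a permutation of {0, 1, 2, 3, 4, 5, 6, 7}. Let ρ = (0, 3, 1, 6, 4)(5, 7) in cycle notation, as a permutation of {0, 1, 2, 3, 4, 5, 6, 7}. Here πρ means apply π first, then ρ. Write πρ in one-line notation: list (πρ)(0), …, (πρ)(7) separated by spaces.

7 4 6 0 3 2 5 1

(πρ)(x) = ρ(π(x)). Computing each image: ρ(π(0)) = ρ(5) = 7, ρ(π(1)) = ρ(6) = 4, ρ(π(2)) = ρ(1) = 6, ρ(π(3)) = ρ(4) = 0, ρ(π(4)) = ρ(0) = 3, ρ(π(5)) = ρ(2) = 2, ρ(π(6)) = ρ(7) = 5, ρ(π(7)) = ρ(3) = 1.
Hence πρ = [7 4 6 0 3 2 5 1].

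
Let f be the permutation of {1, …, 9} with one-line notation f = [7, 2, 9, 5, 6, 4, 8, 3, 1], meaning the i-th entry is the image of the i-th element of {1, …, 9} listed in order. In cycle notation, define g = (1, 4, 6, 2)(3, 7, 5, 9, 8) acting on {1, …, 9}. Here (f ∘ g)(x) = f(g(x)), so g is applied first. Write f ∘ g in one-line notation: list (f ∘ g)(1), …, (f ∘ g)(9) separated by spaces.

5 7 8 4 1 2 6 9 3

Chase each element through g then f: 1 → 4 → 5; 2 → 1 → 7; 3 → 7 → 8; 4 → 6 → 4; 5 → 9 → 1; 6 → 2 → 2; 7 → 5 → 6; 8 → 3 → 9; 9 → 8 → 3.
So f ∘ g in one-line form is 5 7 8 4 1 2 6 9 3.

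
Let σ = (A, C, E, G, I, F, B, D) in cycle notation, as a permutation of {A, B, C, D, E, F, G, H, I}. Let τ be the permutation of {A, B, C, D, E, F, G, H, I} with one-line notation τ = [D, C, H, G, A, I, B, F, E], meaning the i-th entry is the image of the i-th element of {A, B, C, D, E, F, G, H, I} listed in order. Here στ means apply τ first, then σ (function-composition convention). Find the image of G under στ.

First apply τ: τ(G) = B, then σ(B) = D. Thus (στ)(G) = D.

D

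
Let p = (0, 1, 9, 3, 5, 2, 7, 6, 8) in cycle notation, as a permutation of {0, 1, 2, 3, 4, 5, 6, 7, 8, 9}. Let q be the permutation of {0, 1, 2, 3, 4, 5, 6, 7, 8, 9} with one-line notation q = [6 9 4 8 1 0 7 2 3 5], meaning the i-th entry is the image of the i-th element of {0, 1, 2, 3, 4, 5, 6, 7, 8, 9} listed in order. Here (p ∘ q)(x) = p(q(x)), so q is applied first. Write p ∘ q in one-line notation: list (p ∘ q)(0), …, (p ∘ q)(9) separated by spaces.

8 3 4 0 9 1 6 7 5 2

For each element, apply q then p: 0 → 6 → 8; 1 → 9 → 3; 2 → 4 → 4; 3 → 8 → 0; 4 → 1 → 9; 5 → 0 → 1; 6 → 7 → 6; 7 → 2 → 7; 8 → 3 → 5; 9 → 5 → 2.
So p ∘ q in one-line form is 8 3 4 0 9 1 6 7 5 2.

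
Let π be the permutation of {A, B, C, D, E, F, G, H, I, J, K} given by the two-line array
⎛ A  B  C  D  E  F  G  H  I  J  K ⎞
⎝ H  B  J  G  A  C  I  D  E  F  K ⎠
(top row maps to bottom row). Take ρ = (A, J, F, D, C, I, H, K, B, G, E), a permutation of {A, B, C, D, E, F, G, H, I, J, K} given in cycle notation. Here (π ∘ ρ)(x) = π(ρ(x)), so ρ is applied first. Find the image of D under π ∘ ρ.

ρ(D) = C, then π(C) = J; composing gives (π ∘ ρ)(D) = J.

J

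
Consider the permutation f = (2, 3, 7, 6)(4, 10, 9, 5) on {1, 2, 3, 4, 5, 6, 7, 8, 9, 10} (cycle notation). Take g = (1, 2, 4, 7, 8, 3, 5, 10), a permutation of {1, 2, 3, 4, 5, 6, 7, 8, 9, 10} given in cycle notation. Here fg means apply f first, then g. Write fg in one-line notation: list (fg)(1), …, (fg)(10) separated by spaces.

(fg)(x) = g(f(x)). Computing each image: g(f(1)) = g(1) = 2, g(f(2)) = g(3) = 5, g(f(3)) = g(7) = 8, g(f(4)) = g(10) = 1, g(f(5)) = g(4) = 7, g(f(6)) = g(2) = 4, g(f(7)) = g(6) = 6, g(f(8)) = g(8) = 3, g(f(9)) = g(5) = 10, g(f(10)) = g(9) = 9.
Hence fg = [2 5 8 1 7 4 6 3 10 9].

2 5 8 1 7 4 6 3 10 9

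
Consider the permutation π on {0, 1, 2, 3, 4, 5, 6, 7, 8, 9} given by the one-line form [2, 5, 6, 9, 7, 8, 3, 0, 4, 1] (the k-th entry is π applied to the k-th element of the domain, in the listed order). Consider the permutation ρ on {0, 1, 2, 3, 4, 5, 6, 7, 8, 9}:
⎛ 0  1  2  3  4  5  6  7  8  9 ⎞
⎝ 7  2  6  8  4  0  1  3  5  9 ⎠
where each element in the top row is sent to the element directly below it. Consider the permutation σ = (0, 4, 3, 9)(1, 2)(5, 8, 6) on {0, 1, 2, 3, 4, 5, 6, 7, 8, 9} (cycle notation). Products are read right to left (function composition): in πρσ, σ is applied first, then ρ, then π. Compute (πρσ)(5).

8

(πρσ)(5) = π(ρ(σ(5))). σ(5) = 8, then ρ(8) = 5, then π(5) = 8, so the result is 8.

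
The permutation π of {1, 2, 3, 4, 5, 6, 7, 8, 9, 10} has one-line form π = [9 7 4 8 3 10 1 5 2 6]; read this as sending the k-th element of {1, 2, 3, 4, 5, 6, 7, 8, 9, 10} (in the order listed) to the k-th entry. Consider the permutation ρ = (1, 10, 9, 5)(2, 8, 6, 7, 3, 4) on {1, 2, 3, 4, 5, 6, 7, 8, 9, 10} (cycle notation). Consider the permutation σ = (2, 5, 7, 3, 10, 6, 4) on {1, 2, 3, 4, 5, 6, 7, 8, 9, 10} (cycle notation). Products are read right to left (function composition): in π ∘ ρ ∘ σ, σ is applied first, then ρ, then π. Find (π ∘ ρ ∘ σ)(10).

1

Chase 10: σ(10) = 6; ρ(6) = 7; π(7) = 1. Hence (π ∘ ρ ∘ σ)(10) = 1.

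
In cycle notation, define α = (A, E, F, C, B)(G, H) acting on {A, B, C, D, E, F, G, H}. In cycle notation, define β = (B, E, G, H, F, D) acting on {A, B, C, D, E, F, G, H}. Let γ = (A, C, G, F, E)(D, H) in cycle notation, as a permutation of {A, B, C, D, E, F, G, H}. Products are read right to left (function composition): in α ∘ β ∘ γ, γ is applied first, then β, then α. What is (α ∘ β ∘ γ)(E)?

(α ∘ β ∘ γ)(E) = α(β(γ(E))). γ(E) = A, then β(A) = A, then α(A) = E, so the result is E.

E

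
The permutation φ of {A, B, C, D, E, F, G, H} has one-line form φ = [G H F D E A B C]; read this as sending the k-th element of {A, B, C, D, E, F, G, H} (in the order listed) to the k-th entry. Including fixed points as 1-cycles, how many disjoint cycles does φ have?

The cycle decomposition is (A, G, B, H, C, F)(D)(E), which has 3 cycles (counting 1-cycles).

3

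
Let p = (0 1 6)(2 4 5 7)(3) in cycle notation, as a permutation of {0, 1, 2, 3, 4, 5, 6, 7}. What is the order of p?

12

The cycle type of p is (4, 3, 1).
The order is lcm(4, 3) = 12.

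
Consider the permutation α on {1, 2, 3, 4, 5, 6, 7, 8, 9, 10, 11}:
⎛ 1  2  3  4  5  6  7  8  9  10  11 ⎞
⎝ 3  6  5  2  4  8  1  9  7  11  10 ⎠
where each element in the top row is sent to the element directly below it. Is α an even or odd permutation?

In disjoint-cycle form the cycle lengths are 9, 2.
A cycle is odd iff its length is even; α has 1 even-length cycle, so sgn(α) = (−1)^1 and α is odd.

odd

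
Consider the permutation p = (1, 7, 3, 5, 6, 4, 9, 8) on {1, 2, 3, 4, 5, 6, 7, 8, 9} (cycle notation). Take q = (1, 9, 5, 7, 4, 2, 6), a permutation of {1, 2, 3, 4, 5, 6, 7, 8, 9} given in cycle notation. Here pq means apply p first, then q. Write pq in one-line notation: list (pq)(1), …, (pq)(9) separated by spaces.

4 6 7 5 1 2 3 9 8

(pq)(x) = q(p(x)). Computing each image: q(p(1)) = q(7) = 4, q(p(2)) = q(2) = 6, q(p(3)) = q(5) = 7, q(p(4)) = q(9) = 5, q(p(5)) = q(6) = 1, q(p(6)) = q(4) = 2, q(p(7)) = q(3) = 3, q(p(8)) = q(1) = 9, q(p(9)) = q(8) = 8.
Hence pq = [4 6 7 5 1 2 3 9 8].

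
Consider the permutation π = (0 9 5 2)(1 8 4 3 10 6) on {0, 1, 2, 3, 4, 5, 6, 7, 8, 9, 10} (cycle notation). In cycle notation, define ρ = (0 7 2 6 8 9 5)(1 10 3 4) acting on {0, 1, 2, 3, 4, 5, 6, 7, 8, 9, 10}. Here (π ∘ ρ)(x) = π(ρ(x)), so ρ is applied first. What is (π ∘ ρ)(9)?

2

ρ(9) = 5, then π(5) = 2; composing gives (π ∘ ρ)(9) = 2.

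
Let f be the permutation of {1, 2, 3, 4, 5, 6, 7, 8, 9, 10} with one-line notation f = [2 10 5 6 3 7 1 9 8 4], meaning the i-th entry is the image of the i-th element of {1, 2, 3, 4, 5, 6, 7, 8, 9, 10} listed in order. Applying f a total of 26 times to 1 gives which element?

Tracing 1 → 2 → … returns to 1 after 6 steps, so 1 lies in a 6-cycle (1, 2, 10, 4, 6, 7).
Since the cycle has length 6, f^26 acts on it the same as f^2 (26 mod 6 = 2).
Advancing 2 steps from 1: 1 → 2 → 10.

10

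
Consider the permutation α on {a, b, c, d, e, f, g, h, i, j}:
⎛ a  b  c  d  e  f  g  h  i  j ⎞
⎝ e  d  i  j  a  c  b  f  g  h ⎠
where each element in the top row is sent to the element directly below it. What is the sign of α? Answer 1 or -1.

1

In disjoint-cycle form the cycle lengths are 8, 2.
A cycle is odd iff its length is even; α has 2 even-length cycles, so sgn(α) = (−1)^2 and α is even.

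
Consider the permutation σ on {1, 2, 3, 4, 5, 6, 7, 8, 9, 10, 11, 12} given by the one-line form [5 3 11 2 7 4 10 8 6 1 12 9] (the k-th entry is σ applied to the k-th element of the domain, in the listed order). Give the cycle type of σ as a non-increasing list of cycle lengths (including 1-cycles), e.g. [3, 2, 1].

[7, 4, 1]

The disjoint cycles are (1 5 7 10)(2 3 11 12 9 6 4)(8), with lengths 7, 4, 1 in non-increasing order.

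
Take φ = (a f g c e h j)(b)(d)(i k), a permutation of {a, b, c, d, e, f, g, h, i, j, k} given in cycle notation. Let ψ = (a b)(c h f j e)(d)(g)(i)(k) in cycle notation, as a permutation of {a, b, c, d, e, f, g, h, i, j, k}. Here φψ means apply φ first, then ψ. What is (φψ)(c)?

c

φ(c) = e, then ψ(e) = c; composing gives (φψ)(c) = c.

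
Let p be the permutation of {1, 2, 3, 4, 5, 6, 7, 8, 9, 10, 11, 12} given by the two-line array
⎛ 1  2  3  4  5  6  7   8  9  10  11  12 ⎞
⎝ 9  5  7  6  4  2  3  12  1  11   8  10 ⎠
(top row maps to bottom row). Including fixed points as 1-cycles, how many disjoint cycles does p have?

The cycle decomposition is (1 9)(2 5 4 6)(3 7)(8 12 10 11), which has 4 cycles (counting 1-cycles).

4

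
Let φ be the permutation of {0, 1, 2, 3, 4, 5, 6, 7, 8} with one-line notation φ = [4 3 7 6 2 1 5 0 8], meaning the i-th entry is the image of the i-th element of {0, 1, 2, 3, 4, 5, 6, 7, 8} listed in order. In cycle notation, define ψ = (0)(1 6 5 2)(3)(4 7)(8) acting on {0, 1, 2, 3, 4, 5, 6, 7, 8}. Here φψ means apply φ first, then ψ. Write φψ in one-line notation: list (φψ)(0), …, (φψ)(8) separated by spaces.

(φψ)(x) = ψ(φ(x)). Computing each image: ψ(φ(0)) = ψ(4) = 7, ψ(φ(1)) = ψ(3) = 3, ψ(φ(2)) = ψ(7) = 4, ψ(φ(3)) = ψ(6) = 5, ψ(φ(4)) = ψ(2) = 1, ψ(φ(5)) = ψ(1) = 6, ψ(φ(6)) = ψ(5) = 2, ψ(φ(7)) = ψ(0) = 0, ψ(φ(8)) = ψ(8) = 8.
Hence φψ = [7 3 4 5 1 6 2 0 8].

7 3 4 5 1 6 2 0 8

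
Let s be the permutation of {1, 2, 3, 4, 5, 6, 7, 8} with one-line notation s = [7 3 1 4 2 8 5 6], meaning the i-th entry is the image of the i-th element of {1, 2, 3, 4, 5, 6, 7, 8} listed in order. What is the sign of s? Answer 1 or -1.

-1

In disjoint-cycle form the cycle lengths are 5, 2, 1.
A cycle is odd iff its length is even; s has 1 even-length cycle, so sgn(s) = (−1)^1 and s is odd.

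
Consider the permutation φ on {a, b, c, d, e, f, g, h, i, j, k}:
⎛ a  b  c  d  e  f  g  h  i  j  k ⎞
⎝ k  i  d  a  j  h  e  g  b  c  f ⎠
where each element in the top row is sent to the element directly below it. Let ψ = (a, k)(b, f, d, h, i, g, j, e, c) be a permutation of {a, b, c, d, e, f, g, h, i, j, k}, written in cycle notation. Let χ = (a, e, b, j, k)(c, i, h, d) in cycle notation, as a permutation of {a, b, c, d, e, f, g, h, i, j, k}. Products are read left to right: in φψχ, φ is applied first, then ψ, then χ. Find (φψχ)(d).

Apply the permutations in order: φ(d) = a, then ψ(a) = k, then χ(k) = a. So (φψχ)(d) = a.

a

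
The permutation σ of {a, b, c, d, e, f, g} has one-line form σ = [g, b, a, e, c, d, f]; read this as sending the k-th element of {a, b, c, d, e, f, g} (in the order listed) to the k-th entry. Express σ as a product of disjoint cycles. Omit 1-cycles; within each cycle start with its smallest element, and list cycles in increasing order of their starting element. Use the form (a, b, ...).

(a, g, f, d, e, c)

From a: a → g → f → d → e → c → a, closing the cycle (a, g, f, d, e, c).
Continuing from each remaining unvisited element yields (a, g, f, d, e, c).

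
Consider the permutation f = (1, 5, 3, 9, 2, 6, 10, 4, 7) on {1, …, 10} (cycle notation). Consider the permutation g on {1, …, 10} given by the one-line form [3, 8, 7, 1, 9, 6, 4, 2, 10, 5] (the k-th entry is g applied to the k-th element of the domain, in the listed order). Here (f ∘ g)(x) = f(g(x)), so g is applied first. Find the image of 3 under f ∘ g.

1

(f ∘ g)(3) = f(g(3)). g(3) = 7, then f(7) = 1. So (f ∘ g)(3) = 1.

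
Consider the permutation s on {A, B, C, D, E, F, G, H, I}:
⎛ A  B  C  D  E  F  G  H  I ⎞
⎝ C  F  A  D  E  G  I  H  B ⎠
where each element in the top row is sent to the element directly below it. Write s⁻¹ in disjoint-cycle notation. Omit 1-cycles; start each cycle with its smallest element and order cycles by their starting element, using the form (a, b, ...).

(A, C)(B, I, G, F)

First write s in disjoint cycles: (A, C)(B, F, G, I).
The inverse reverses every cycle; in canonical form, s⁻¹ = (A, C)(B, I, G, F).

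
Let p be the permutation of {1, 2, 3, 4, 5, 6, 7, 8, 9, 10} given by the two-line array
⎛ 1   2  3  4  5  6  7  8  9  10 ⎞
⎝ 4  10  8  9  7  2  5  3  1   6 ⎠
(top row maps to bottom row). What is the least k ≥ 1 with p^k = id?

6

Decomposing into disjoint cycles gives cycle lengths 3, 3, 2, 2.
The order of p is the least common multiple of its cycle lengths: lcm(3, 3, 2, 2) = 6.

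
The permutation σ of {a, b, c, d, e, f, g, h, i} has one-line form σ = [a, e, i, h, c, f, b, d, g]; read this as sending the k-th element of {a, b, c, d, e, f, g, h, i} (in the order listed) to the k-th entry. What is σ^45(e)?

Tracing e → c → … returns to e after 5 steps, so e lies in a 5-cycle (b, e, c, i, g).
On a 5-cycle, σ^5 is the identity, so σ^45 = σ^0 there (45 ≡ 0 mod 5).
So σ^45(e) = e.

e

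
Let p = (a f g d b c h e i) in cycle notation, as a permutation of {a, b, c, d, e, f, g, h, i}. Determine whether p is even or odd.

The cycle lengths are 9.
A cycle is odd iff its length is even; p has 0 even-length cycles, so sgn(p) = (−1)^0 and p is even.

even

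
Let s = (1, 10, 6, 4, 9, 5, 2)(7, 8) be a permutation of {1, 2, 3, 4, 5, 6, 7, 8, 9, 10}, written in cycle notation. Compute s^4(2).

2 lies in the 7-cycle (1, 10, 6, 4, 9, 5, 2).
Advancing 4 steps from 2: 2 → 1 → 10 → 6 → 4.

4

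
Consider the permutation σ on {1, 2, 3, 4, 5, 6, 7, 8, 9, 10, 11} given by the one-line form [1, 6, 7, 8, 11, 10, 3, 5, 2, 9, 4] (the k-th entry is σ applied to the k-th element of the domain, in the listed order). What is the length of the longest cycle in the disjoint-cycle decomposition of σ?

4

Decomposing into disjoint cycles gives (2 6 10 9)(3 7)(4 8 5 11); the longest has length 4.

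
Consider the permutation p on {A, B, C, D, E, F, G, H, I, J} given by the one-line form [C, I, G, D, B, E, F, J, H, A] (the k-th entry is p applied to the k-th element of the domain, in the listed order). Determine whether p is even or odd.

even

In disjoint-cycle form the cycle lengths are 9, 1.
A cycle of length ℓ contributes ℓ−1 transpositions, so p is a product of 8 transpositions — even.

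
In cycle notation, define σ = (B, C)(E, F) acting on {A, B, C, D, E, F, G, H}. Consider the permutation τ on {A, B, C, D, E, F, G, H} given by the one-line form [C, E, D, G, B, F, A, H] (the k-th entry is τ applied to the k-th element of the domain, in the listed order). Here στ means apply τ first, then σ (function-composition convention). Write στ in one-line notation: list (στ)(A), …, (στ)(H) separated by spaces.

Chase each element through τ then σ: A → C → B; B → E → F; C → D → D; D → G → G; E → B → C; F → F → E; G → A → A; H → H → H.
So στ in one-line form is B F D G C E A H.

B F D G C E A H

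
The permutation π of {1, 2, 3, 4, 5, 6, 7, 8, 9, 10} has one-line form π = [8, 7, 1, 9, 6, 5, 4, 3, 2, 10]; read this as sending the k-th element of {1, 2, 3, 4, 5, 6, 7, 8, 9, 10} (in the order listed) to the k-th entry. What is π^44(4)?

Tracing 4 → 9 → … returns to 4 after 4 steps, so 4 lies in a 4-cycle (2 7 4 9).
On a 4-cycle, π^4 is the identity, so π^44 = π^0 there (44 ≡ 0 mod 4).
So π^44(4) = 4.

4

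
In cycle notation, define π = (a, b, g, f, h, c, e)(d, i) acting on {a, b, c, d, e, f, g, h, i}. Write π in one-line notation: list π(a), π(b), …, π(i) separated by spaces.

b g e i a h f c d

Each element maps to the next entry in its cycle (wrapping to the front): a↦b, b↦g, c↦e, d↦i, e↦a, f↦h, g↦f, h↦c, i↦d.
So the one-line form is b g e i a h f c d.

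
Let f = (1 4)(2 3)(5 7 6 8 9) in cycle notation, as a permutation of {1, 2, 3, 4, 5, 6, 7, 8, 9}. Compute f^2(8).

8 lies in the 5-cycle (5 7 6 8 9).
Stepping 2 places around the cycle: 8 → 9 → 5.

5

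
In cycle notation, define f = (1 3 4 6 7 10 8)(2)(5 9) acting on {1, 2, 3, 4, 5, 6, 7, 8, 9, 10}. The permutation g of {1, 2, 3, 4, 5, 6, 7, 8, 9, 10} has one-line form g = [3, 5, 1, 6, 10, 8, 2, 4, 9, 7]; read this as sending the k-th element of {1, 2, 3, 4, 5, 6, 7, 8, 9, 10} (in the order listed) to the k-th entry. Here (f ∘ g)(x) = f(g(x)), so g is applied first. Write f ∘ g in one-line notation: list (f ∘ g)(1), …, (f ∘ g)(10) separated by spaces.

Chase each element through g then f: 1 → 3 → 4; 2 → 5 → 9; 3 → 1 → 3; 4 → 6 → 7; 5 → 10 → 8; 6 → 8 → 1; 7 → 2 → 2; 8 → 4 → 6; 9 → 9 → 5; 10 → 7 → 10.
So f ∘ g in one-line form is 4 9 3 7 8 1 2 6 5 10.

4 9 3 7 8 1 2 6 5 10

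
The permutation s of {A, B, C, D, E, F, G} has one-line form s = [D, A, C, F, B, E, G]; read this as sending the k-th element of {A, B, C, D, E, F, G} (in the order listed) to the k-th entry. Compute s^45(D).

Tracing D → F → … returns to D after 5 steps, so D lies in a 5-cycle (A, D, F, E, B).
Powers repeat with period 5 on this cycle, and 45 mod 5 = 0, so s^45(D) = s^0(D).
So s^45(D) = D.

D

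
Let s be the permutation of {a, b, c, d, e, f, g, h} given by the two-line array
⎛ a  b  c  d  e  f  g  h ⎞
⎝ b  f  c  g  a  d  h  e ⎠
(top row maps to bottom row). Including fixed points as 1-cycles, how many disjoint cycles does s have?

2

The cycle decomposition is (a, b, f, d, g, h, e)(c), which has 2 cycles (counting 1-cycles).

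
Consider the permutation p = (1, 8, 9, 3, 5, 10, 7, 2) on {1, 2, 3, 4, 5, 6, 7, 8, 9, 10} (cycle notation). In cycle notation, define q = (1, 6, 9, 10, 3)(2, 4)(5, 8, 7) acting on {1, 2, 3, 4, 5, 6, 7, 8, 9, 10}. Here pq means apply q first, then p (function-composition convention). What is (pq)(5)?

First apply q: q(5) = 8, then p(8) = 9. Thus (pq)(5) = 9.

9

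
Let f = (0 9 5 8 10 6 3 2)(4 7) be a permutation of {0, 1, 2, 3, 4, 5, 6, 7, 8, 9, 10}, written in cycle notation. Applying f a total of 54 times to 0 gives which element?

3

0 lies in the 8-cycle (0 9 5 8 10 6 3 2).
Powers repeat with period 8 on this cycle, and 54 mod 8 = 6, so f^54(0) = f^6(0).
Advancing 6 steps from 0: 0 → 9 → 5 → 8 → 10 → 6 → 3.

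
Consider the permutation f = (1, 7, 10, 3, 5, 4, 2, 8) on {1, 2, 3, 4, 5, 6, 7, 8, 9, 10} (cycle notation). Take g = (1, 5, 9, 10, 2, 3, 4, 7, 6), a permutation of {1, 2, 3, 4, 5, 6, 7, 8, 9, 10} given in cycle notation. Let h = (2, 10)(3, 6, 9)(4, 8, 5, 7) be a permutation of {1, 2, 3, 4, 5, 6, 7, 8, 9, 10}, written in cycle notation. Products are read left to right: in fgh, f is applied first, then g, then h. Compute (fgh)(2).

Apply the permutations in order: f(2) = 8, then g(8) = 8, then h(8) = 5. So (fgh)(2) = 5.

5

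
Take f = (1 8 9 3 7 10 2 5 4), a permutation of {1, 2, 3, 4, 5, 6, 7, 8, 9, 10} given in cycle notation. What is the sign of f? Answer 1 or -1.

1

The cycle lengths are 9, 1.
A cycle is odd iff its length is even; f has 0 even-length cycles, so sgn(f) = (−1)^0 and f is even.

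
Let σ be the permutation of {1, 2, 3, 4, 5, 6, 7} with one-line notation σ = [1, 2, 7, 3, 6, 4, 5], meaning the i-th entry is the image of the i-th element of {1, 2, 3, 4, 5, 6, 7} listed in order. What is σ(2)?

2

2 is element number 2 of the domain, and entry number 2 of the one-line form is 2, so σ(2) = 2.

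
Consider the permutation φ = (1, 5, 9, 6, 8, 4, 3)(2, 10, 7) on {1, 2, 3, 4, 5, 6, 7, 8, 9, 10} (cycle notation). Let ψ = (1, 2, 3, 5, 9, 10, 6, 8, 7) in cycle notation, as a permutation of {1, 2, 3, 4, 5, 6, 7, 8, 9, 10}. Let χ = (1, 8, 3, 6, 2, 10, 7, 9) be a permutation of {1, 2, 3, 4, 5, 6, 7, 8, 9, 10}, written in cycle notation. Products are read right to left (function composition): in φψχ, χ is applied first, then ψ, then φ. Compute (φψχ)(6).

1

(φψχ)(6) = φ(ψ(χ(6))). χ(6) = 2, then ψ(2) = 3, then φ(3) = 1, so the result is 1.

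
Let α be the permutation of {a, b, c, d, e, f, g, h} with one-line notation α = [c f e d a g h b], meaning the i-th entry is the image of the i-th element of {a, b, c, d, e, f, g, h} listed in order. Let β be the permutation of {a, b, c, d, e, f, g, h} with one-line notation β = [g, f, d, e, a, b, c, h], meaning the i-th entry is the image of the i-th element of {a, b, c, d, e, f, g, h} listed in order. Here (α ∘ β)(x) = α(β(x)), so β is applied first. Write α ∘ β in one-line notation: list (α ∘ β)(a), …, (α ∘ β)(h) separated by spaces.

h g d a c f e b

(α ∘ β)(x) = α(β(x)). Computing each image: α(β(a)) = α(g) = h, α(β(b)) = α(f) = g, α(β(c)) = α(d) = d, α(β(d)) = α(e) = a, α(β(e)) = α(a) = c, α(β(f)) = α(b) = f, α(β(g)) = α(c) = e, α(β(h)) = α(h) = b.
Hence α ∘ β = [h g d a c f e b].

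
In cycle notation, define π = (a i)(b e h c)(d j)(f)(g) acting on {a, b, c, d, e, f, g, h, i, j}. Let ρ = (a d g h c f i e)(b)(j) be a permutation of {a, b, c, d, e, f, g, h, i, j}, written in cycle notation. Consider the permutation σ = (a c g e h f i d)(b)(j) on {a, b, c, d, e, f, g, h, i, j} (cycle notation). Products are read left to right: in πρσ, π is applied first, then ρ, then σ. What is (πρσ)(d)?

j

Chase d: π(d) = j; ρ(j) = j; σ(j) = j. Hence (πρσ)(d) = j.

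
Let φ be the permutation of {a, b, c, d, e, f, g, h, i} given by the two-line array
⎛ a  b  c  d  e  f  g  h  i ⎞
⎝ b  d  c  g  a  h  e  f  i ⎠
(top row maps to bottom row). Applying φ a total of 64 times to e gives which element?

g

Tracing e → a → … returns to e after 5 steps, so e lies in a 5-cycle (a, b, d, g, e).
Since the cycle has length 5, φ^64 acts on it the same as φ^4 (64 mod 5 = 4).
Advancing 4 steps from e: e → a → b → d → g.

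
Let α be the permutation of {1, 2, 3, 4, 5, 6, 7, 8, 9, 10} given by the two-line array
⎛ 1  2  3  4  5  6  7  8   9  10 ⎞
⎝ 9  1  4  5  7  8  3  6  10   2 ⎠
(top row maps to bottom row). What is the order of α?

Decomposing into disjoint cycles gives cycle lengths 4, 4, 2.
The order of α is the least common multiple of its cycle lengths: lcm(4, 4, 2) = 4.

4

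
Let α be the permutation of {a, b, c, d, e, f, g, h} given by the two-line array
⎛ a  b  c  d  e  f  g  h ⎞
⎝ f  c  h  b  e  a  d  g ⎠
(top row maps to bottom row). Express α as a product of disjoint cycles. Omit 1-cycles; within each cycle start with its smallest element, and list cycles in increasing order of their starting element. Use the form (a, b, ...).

(a, f)(b, c, h, g, d)

From a: a → f → a, closing the cycle (a, f).
Repeating from the next unused element and collecting all non-trivial cycles gives (a, f)(b, c, h, g, d).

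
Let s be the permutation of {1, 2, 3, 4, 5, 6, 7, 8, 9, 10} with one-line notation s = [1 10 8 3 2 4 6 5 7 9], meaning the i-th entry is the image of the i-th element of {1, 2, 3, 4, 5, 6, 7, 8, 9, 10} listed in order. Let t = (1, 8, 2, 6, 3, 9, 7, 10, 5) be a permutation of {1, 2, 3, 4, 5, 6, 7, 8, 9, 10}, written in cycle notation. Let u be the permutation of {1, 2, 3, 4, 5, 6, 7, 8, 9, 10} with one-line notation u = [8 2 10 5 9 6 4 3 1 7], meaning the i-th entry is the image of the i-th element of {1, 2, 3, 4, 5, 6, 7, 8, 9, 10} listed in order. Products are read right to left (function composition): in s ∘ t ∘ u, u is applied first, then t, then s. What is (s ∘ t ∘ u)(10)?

Chase 10: u(10) = 7; t(7) = 10; s(10) = 9. Hence (s ∘ t ∘ u)(10) = 9.

9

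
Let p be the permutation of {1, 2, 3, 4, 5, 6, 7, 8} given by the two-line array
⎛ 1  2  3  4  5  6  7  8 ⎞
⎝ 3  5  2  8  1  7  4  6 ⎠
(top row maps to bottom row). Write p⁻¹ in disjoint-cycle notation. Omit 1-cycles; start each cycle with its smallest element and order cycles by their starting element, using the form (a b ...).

(1 5 2 3)(4 7 6 8)

First write p in disjoint cycles: (1 3 2 5)(4 8 6 7).
Reversing each cycle (and rotating so the smallest element leads) gives p⁻¹ = (1 5 2 3)(4 7 6 8).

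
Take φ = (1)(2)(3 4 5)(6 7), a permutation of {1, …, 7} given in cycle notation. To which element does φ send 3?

3 appears in (3 4 5); the next entry (wrapping around) is 4.

4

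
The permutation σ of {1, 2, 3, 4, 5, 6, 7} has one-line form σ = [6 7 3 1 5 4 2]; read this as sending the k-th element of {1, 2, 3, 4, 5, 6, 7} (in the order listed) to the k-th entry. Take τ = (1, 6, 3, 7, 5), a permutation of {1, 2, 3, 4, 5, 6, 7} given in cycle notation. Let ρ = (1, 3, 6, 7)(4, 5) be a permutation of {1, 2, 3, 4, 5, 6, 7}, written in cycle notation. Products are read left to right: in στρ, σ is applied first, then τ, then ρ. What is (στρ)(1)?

6

(στρ)(1) = ρ(τ(σ(1))). σ(1) = 6, then τ(6) = 3, then ρ(3) = 6, so the result is 6.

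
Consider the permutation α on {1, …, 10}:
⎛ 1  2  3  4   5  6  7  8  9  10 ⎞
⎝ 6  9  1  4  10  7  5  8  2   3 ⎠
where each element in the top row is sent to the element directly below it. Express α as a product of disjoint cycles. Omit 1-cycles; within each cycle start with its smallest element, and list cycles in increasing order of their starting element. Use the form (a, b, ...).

(1, 6, 7, 5, 10, 3)(2, 9)

Start at 1 and follow images: 1 → 6 → 7 → 5 → 10 → 3 → 1, giving the cycle (1, 6, 7, 5, 10, 3).
Continuing from each remaining unvisited element yields (1, 6, 7, 5, 10, 3)(2, 9).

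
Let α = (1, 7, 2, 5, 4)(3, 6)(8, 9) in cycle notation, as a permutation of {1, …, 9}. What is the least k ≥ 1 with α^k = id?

10

The disjoint cycles have lengths 5, 2, 2.
The order of α is the least common multiple of its cycle lengths: lcm(5, 2, 2) = 10.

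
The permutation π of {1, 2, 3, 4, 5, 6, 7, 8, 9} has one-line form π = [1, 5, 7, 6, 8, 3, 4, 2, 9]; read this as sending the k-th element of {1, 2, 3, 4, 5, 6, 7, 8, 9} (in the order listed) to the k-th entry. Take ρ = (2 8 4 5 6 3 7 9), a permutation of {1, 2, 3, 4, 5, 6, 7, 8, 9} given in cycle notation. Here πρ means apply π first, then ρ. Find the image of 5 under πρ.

(πρ)(5) = ρ(π(5)). π(5) = 8, then ρ(8) = 4. So (πρ)(5) = 4.

4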